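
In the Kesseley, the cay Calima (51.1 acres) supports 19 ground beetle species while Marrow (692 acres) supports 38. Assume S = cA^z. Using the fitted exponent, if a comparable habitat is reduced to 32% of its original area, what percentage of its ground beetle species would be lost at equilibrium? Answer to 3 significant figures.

26.1%

z = ln(38/19) / ln(692/51.1) = 0.6931 / 2.6058 = 0.2660
S_new/S_old = (A_new/A_old)^z = 0.32^0.2660 = exp(0.2660 × -1.1394) = 0.7385
Fraction lost = 1 − 0.7385 = 0.2615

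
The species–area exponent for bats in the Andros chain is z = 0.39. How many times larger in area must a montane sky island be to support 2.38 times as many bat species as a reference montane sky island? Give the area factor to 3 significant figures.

9.24

(A₂/A₁)^0.39 = 2.38, so A₂/A₁ = 2.38^(1/0.39) = 2.38^2.564
ln(A₂/A₁) = ln 2.38 / 0.39 = 0.8671 / 0.39 = 2.2233
A₂/A₁ = e^2.2233 ≈ 9.238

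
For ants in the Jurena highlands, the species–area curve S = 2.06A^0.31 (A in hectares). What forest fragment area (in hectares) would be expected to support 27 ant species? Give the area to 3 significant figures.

4030 hectares

27 = 2.06 × A^0.31  ⇒  A^0.31 = 27/2.06 = 13.11
ln A = ln(13.11) / 0.31 = 2.5731 / 0.31 = 8.3004
A = e^8.3004 ≈ 4026 hectares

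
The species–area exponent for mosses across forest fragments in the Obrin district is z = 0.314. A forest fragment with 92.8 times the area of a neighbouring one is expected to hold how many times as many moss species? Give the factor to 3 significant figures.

4.15

S₂/S₁ = (A₂/A₁)^z = 92.8^0.314
ln(S₂/S₁) = 0.314 × ln 92.8 = 0.314 × 4.5304 = 1.4226
S₂/S₁ = e^1.4226 ≈ 4.148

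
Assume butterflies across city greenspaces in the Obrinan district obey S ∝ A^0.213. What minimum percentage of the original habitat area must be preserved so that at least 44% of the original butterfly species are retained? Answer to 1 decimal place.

2.1%

Need (A_new/A_old)^0.213 = 0.44, so A_new/A_old = 0.44^(1/0.213) = 0.44^4.695
ln(A_new/A_old) = ln 0.44 / 0.213 = -0.8210 / 0.213 = -3.8544
A_new/A_old = e^-3.8544 ≈ 0.02119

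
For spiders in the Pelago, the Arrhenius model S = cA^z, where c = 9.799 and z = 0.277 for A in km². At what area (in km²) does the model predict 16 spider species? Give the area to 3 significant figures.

16 = 9.799 × A^0.277  ⇒  A^0.277 = 16/9.799 = 1.633
ln A = ln(1.633) / 0.277 = 0.4903 / 0.277 = 1.7701
A = e^1.7701 ≈ 5.871 km²

5.87 km²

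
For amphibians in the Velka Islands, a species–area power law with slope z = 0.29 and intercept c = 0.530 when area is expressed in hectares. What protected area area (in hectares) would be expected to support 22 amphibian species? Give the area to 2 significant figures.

22 = 0.53 × A^0.29  ⇒  A^0.29 = 22/0.53 = 41.51
ln A = ln(41.51) / 0.29 = 3.7259 / 0.29 = 12.8480
A = e^12.8480 ≈ 380029 hectares

380000 hectares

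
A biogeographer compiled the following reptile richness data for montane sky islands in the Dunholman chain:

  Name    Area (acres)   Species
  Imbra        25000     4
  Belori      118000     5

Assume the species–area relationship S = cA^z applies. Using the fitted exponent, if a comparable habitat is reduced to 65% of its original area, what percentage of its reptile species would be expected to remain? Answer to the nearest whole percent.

z = ln(5/4) / ln(118000/25000) = 0.2231 / 1.5518 = 0.1438
S_new/S_old = (A_new/A_old)^z = 0.65^0.1438 = exp(0.1438 × -0.4308) = 0.9399

94%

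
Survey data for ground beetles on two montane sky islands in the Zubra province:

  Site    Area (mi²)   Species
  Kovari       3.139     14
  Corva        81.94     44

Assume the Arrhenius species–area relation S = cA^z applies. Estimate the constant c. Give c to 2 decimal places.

z = ln(S₂/S₁) / ln(A₂/A₁) = ln(44/14) / ln(81.94/3.139) = 1.1451 / 3.2621 = 0.3510
c = S₁ / A₁^z = 14 / 3.139^0.3510 = 14 / 1.494 = 9.37

9.37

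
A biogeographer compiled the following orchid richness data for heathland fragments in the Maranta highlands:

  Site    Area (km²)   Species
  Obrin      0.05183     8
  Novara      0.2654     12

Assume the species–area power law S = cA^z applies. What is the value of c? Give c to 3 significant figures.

16.7

z = ln(S₂/S₁) / ln(A₂/A₁) = ln(12/8) / ln(0.2654/0.05183) = 0.4055 / 1.6333 = 0.2483
c = S₁ / A₁^z = 8 / 0.05183^0.2483 = 8 / 0.4796 = 16.68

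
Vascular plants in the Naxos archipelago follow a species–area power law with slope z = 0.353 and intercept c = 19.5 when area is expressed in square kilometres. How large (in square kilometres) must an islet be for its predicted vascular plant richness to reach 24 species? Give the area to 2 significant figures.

1.8 square kilometres

24 = 19.5 × A^0.353  ⇒  A^0.353 = 24/19.5 = 1.231
ln A = ln(1.231) / 0.353 = 0.2076 / 0.353 = 0.5882
A = e^0.5882 ≈ 1.801 square kilometres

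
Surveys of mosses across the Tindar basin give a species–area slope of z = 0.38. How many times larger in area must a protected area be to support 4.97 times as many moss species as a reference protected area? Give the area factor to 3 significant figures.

(A₂/A₁)^0.38 = 4.97, so A₂/A₁ = 4.97^(1/0.38) = 4.97^2.632
ln(A₂/A₁) = ln 4.97 / 0.38 = 1.6034 / 0.38 = 4.2195
A₂/A₁ = e^4.2195 ≈ 68

68.0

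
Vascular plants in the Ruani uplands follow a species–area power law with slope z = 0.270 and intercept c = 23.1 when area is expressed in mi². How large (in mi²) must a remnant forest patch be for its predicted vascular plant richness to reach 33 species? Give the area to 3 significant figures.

3.75 mi²

33 = 23.1 × A^0.27  ⇒  A^0.27 = 33/23.1 = 1.429
ln A = ln(1.429) / 0.27 = 0.3567 / 0.27 = 1.3210
A = e^1.3210 ≈ 3.747 mi²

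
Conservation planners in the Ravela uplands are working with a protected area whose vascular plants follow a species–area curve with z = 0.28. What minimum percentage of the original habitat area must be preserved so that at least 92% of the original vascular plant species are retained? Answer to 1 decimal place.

74.2%

Need (A_new/A_old)^0.28 = 0.92, so A_new/A_old = 0.92^(1/0.28) = 0.92^3.571
ln(A_new/A_old) = ln 0.92 / 0.28 = -0.0834 / 0.28 = -0.2978
A_new/A_old = e^-0.2978 ≈ 0.7425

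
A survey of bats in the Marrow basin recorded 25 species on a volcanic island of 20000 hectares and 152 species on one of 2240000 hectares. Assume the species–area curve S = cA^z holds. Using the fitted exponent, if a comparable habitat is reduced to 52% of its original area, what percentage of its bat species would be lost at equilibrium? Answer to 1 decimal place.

22.1%

z = ln(152/25) / ln(2240000/20000) = 1.8050 / 4.7185 = 0.3825
S_new/S_old = (A_new/A_old)^z = 0.52^0.3825 = exp(0.3825 × -0.6539) = 0.7787
Fraction lost = 1 − 0.7787 = 0.2213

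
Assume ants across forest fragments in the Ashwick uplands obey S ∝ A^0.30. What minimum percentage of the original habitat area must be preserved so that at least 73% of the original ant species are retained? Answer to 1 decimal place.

Need (A_new/A_old)^0.3 = 0.73, so A_new/A_old = 0.73^(1/0.3) = 0.73^3.333
ln(A_new/A_old) = ln 0.73 / 0.3 = -0.3147 / 0.3 = -1.0490
A_new/A_old = e^-1.0490 ≈ 0.3503

35.0%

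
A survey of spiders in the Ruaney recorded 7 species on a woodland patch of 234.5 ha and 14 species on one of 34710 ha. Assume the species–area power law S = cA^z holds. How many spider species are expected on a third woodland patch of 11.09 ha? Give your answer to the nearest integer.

5

z = ln(14/7) / ln(34710/234.5) = 0.6931 / 4.9973 = 0.1387
c = 7 / 234.5^0.1387 = 7 / 2.132 = 3.284
S₃ = 3.284 × 11.09^0.1387 = 3.284 × 1.396 ≈ 4.584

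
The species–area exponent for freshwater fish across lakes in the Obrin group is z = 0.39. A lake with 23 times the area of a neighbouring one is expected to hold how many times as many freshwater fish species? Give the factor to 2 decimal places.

3.40

S₂/S₁ = (A₂/A₁)^z = 23^0.39
ln(S₂/S₁) = 0.39 × ln 23 = 0.39 × 3.1355 = 1.2228
S₂/S₁ = e^1.2228 ≈ 3.397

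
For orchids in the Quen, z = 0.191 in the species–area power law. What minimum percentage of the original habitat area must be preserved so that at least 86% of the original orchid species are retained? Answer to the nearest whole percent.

Need (A_new/A_old)^0.191 = 0.86, so A_new/A_old = 0.86^(1/0.191) = 0.86^5.236
ln(A_new/A_old) = ln 0.86 / 0.191 = -0.1508 / 0.191 = -0.7896
A_new/A_old = e^-0.7896 ≈ 0.454

45%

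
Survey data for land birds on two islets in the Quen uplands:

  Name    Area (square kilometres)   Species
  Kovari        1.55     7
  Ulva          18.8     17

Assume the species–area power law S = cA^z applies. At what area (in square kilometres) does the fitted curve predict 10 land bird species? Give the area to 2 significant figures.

4.2 square kilometres

z = ln(17/7) / ln(18.8/1.55) = 0.8873 / 2.4956 = 0.3555
c = 7 / 1.55^0.3555 = 7 / 1.169 = 5.99
A = (10/5.99)^(1/0.3555) ⇒ ln A = ln(1.669)/0.3555 = 1.4414
A = e^1.4414 ≈ 4.227 square kilometres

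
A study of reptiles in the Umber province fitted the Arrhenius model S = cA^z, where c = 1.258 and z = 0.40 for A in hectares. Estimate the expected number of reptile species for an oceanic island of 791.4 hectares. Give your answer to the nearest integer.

18 species

S = 1.258 × 791.4^0.4
ln S = ln 1.258 + 0.4 × ln 791.4 = 0.2295 + 0.4 × 6.6738 = 2.8990
S = e^2.8990 ≈ 18.16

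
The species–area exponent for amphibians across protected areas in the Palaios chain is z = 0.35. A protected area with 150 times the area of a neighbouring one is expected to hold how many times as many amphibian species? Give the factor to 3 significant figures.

S₂/S₁ = (A₂/A₁)^z = 150^0.35
ln(S₂/S₁) = 0.35 × ln 150 = 0.35 × 5.0106 = 1.7537
S₂/S₁ = e^1.7537 ≈ 5.776

5.78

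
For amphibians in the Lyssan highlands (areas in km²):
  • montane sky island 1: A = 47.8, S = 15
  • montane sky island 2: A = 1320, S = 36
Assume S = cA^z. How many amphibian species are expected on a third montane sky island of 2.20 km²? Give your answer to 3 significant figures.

6.66

z = ln(36/15) / ln(1320/47.8) = 0.8755 / 3.3184 = 0.2638
c = 15 / 47.8^0.2638 = 15 / 2.774 = 5.408
S₃ = 5.408 × 2.2^0.2638 = 5.408 × 1.231 ≈ 6.658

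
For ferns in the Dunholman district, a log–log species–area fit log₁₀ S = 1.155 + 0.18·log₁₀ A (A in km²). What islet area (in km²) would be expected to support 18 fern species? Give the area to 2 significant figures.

3.6 km²

18 = 14.29 × A^0.18  ⇒  A^0.18 = 18/14.29 = 1.26
ln A = ln(1.26) / 0.18 = 0.2309 / 0.18 = 1.2827
A = e^1.2827 ≈ 3.606 km²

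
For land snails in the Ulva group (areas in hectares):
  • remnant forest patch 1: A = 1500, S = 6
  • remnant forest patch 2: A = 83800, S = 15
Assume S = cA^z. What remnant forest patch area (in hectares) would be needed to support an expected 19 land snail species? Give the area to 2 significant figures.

z = ln(15/6) / ln(83800/1500) = 0.9163 / 4.0230 = 0.2278
c = 6 / 1500^0.2278 = 6 / 5.289 = 1.134
A = (19/1.134)^(1/0.2278) ⇒ ln A = ln(16.75)/0.2278 = 12.3741
A = e^12.3741 ≈ 236582 hectares

240000 hectares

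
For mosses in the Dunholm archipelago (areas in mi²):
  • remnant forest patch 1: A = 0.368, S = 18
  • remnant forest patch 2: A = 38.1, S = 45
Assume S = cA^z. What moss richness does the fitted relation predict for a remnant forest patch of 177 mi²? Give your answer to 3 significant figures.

60.9

z = ln(45/18) / ln(38.1/0.368) = 0.9163 / 4.6399 = 0.1975
c = 18 / 0.368^0.1975 = 18 / 0.8208 = 21.93
S₃ = 21.93 × 177^0.1975 = 21.93 × 2.779 ≈ 60.95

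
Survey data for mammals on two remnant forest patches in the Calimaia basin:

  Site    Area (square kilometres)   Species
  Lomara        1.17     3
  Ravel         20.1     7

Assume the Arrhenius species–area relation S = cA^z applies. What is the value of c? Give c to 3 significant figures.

2.86

z = ln(S₂/S₁) / ln(A₂/A₁) = ln(7/3) / ln(20.1/1.17) = 0.8473 / 2.8437 = 0.2980
c = S₁ / A₁^z = 3 / 1.17^0.2980 = 3 / 1.048 = 2.863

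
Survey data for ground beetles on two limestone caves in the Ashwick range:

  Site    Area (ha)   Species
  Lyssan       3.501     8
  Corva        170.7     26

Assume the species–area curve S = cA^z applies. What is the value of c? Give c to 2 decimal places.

5.47

z = ln(S₂/S₁) / ln(A₂/A₁) = ln(26/8) / ln(170.7/3.501) = 1.1787 / 3.8869 = 0.3032
c = S₁ / A₁^z = 8 / 3.501^0.3032 = 8 / 1.462 = 5.471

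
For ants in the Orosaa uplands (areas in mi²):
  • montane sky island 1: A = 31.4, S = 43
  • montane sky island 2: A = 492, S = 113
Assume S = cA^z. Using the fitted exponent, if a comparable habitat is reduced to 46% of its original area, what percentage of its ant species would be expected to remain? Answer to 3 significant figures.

76.1%

z = ln(113/43) / ln(492/31.4) = 0.9662 / 2.7517 = 0.3511
S_new/S_old = (A_new/A_old)^z = 0.46^0.3511 = exp(0.3511 × -0.7765) = 0.7614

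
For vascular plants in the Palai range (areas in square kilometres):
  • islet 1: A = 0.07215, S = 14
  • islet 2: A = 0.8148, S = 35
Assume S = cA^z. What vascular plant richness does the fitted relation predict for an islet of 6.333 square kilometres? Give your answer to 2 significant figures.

z = ln(35/14) / ln(0.8148/0.07215) = 0.9163 / 2.4242 = 0.3780
c = 14 / 0.07215^0.3780 = 14 / 0.3702 = 37.82
S₃ = 37.82 × 6.333^0.3780 = 37.82 × 2.009 ≈ 75.98

76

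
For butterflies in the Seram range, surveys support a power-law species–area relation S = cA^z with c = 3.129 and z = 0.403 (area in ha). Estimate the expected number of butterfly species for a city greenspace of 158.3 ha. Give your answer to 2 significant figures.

24

S = 3.129 × 158.3^0.403 = 3.129 × 7.698 ≈ 24.09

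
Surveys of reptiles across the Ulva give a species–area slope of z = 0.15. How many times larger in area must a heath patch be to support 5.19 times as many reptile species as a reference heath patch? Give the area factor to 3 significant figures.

(A₂/A₁)^0.15 = 5.19, so A₂/A₁ = 5.19^(1/0.15) = 5.19^6.667
ln(A₂/A₁) = ln 5.19 / 0.15 = 1.6467 / 0.15 = 10.9782
A₂/A₁ = e^10.9782 ≈ 58584

58600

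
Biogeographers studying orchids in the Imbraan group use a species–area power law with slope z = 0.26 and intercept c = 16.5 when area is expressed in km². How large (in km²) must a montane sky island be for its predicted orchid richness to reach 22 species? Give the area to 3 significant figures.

22 = 16.5 × A^0.26  ⇒  A^0.26 = 22/16.5 = 1.333
ln A = ln(1.333) / 0.26 = 0.2877 / 0.26 = 1.1065
A = e^1.1065 ≈ 3.024 km²

3.02 km²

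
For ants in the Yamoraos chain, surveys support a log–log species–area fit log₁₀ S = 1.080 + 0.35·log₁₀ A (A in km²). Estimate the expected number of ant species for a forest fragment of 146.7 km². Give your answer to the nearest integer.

69

S = 12.02 × 146.7^0.35
ln S = ln 12.02 + 0.35 × ln 146.7 = 2.4868 + 0.35 × 4.9884 = 4.2327
S = e^4.2327 ≈ 68.9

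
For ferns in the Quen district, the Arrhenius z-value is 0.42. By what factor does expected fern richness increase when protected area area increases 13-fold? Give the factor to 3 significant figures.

S₂/S₁ = (A₂/A₁)^z = 13^0.42
ln(S₂/S₁) = 0.42 × ln 13 = 0.42 × 2.5649 = 1.0773
S₂/S₁ = e^1.0773 ≈ 2.937

2.94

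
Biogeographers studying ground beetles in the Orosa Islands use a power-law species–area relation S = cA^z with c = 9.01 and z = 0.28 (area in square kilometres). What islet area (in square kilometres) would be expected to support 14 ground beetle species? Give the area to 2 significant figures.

4.8 square kilometres

14 = 9.01 × A^0.28  ⇒  A^0.28 = 14/9.01 = 1.554
ln A = ln(1.554) / 0.28 = 0.4407 / 0.28 = 1.5740
A = e^1.5740 ≈ 4.826 square kilometres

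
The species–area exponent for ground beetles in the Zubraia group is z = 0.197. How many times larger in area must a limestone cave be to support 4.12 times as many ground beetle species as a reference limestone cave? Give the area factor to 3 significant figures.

(A₂/A₁)^0.197 = 4.12, so A₂/A₁ = 4.12^(1/0.197) = 4.12^5.076
ln(A₂/A₁) = ln 4.12 / 0.197 = 1.4159 / 0.197 = 7.1871
A₂/A₁ = e^7.1871 ≈ 1322

1320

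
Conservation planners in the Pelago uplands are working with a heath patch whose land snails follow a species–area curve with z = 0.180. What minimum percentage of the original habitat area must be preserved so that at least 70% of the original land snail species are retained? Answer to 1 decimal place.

13.8%

Need (A_new/A_old)^0.18 = 0.7, so A_new/A_old = 0.7^(1/0.18) = 0.7^5.556
ln(A_new/A_old) = ln 0.7 / 0.18 = -0.3567 / 0.18 = -1.9815
A_new/A_old = e^-1.9815 ≈ 0.1379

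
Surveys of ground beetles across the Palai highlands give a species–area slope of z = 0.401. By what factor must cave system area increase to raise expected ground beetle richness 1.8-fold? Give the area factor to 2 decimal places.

(A₂/A₁)^0.401 = 1.8, so A₂/A₁ = 1.8^(1/0.401) = 1.8^2.494
ln(A₂/A₁) = ln 1.8 / 0.401 = 0.5878 / 0.401 = 1.4658
A₂/A₁ = e^1.4658 ≈ 4.331

4.33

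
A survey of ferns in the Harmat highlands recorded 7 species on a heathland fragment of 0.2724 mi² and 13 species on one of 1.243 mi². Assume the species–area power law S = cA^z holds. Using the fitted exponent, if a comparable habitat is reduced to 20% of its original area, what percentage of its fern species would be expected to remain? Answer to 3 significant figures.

51.9%

z = ln(13/7) / ln(1.243/0.2724) = 0.6190 / 1.5180 = 0.4078
S_new/S_old = (A_new/A_old)^z = 0.2^0.4078 = exp(0.4078 × -1.6094) = 0.5188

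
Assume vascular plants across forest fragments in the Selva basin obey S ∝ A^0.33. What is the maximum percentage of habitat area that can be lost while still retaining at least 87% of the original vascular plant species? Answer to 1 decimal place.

34.4%

Need (A_new/A_old)^0.33 = 0.87, so A_new/A_old = 0.87^(1/0.33) = 0.87^3.03
ln(A_new/A_old) = ln 0.87 / 0.33 = -0.1393 / 0.33 = -0.4220
A_new/A_old = e^-0.4220 ≈ 0.6557
Fraction that can be lost = 1 − 0.6557 = 0.3443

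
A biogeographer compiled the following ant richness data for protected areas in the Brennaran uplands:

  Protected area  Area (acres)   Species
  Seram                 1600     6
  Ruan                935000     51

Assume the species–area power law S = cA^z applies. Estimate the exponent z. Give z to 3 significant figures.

0.336

Taking logs: ln S = ln c + z ln A, so z = (ln S₂ − ln S₁)/(ln A₂ − ln A₁).
z = ln(51/6) / ln(935000/1600) = ln(8.5) / ln(584.4) = 2.1401 / 6.3705 = 0.3359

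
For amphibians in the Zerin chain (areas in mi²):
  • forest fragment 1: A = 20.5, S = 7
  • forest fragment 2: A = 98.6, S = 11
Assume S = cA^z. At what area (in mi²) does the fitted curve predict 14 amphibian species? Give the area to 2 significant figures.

230 mi²

z = ln(11/7) / ln(98.6/20.5) = 0.4520 / 1.5706 = 0.2878
c = 7 / 20.5^0.2878 = 7 / 2.385 = 2.935
A = (14/2.935)^(1/0.2878) ⇒ ln A = ln(4.77)/0.2878 = 5.4291
A = e^5.4291 ≈ 227.9 mi²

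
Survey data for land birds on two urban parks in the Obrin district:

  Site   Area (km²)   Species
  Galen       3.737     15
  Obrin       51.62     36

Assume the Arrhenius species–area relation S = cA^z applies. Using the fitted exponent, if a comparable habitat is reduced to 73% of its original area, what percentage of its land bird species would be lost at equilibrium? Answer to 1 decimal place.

10.0%

z = ln(36/15) / ln(51.62/3.737) = 0.8755 / 2.6256 = 0.3334
S_new/S_old = (A_new/A_old)^z = 0.73^0.3334 = exp(0.3334 × -0.3147) = 0.9004
Fraction lost = 1 − 0.9004 = 0.09962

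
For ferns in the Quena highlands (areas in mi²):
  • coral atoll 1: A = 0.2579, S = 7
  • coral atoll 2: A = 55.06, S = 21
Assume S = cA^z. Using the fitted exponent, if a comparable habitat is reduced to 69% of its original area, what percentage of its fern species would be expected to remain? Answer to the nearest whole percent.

93%

z = ln(21/7) / ln(55.06/0.2579) = 1.0986 / 5.3636 = 0.2048
S_new/S_old = (A_new/A_old)^z = 0.69^0.2048 = exp(0.2048 × -0.3711) = 0.9268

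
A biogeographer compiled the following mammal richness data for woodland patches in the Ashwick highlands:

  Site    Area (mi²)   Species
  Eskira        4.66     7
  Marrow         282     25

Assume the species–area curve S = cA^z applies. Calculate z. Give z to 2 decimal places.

0.31

Taking logs: ln S = ln c + z ln A, so z = (ln S₂ − ln S₁)/(ln A₂ − ln A₁).
z = ln(25/7) / ln(282/4.66) = ln(3.571) / ln(60.52) = 1.2730 / 4.1029 = 0.3103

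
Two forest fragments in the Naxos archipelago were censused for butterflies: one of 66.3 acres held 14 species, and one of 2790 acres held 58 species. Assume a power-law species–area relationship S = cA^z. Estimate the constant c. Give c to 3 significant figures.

z = ln(S₂/S₁) / ln(A₂/A₁) = ln(58/14) / ln(2790/66.3) = 1.4214 / 3.7396 = 0.3801
c = S₁ / A₁^z = 14 / 66.3^0.3801 = 14 / 4.924 = 2.843

2.84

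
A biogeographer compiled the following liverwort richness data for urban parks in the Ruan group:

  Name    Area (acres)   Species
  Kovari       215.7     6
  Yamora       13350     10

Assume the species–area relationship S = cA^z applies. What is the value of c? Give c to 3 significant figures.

3.08

z = ln(S₂/S₁) / ln(A₂/A₁) = ln(10/6) / ln(13350/215.7) = 0.5108 / 4.1254 = 0.1238
c = S₁ / A₁^z = 6 / 215.7^0.1238 = 6 / 1.945 = 3.084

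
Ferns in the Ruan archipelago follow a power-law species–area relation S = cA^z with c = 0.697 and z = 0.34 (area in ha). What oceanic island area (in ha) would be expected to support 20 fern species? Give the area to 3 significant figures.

19400 ha

20 = 0.697 × A^0.34  ⇒  A^0.34 = 20/0.697 = 28.69
ln A = ln(28.69) / 0.34 = 3.3567 / 0.34 = 9.8727
A = e^9.8727 ≈ 19393 ha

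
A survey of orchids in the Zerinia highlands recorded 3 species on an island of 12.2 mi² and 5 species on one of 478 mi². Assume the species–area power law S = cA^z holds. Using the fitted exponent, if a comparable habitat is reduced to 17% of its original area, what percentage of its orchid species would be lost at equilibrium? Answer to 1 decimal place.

21.9%

z = ln(5/3) / ln(478/12.2) = 0.5108 / 3.6682 = 0.1393
S_new/S_old = (A_new/A_old)^z = 0.17^0.1393 = exp(0.1393 × -1.7720) = 0.7813
Fraction lost = 1 − 0.7813 = 0.2187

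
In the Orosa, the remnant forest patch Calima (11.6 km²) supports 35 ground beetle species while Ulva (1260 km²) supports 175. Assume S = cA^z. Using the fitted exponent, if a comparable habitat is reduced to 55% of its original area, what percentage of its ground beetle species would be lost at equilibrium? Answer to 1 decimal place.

z = ln(175/35) / ln(1260/11.6) = 1.6094 / 4.6879 = 0.3433
S_new/S_old = (A_new/A_old)^z = 0.55^0.3433 = exp(0.3433 × -0.5978) = 0.8144
Fraction lost = 1 − 0.8144 = 0.1856

18.6%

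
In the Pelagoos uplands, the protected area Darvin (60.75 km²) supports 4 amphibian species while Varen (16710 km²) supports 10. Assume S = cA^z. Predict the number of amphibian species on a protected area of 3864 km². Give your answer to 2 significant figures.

7.9

z = ln(10/4) / ln(16710/60.75) = 0.9163 / 5.6170 = 0.1631
c = 4 / 60.75^0.1631 = 4 / 1.954 = 2.047
S₃ = 2.047 × 3864^0.1631 = 2.047 × 3.847 ≈ 7.875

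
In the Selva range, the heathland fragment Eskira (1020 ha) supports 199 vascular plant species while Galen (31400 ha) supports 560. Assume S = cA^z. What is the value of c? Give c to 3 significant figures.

z = ln(S₂/S₁) / ln(A₂/A₁) = ln(560/199) / ln(31400/1020) = 1.0346 / 3.4270 = 0.3019
c = S₁ / A₁^z = 199 / 1020^0.3019 = 199 / 8.097 = 24.58

24.6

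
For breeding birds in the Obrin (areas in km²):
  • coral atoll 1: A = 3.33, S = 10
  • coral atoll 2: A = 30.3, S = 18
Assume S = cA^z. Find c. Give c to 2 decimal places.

7.26

z = ln(S₂/S₁) / ln(A₂/A₁) = ln(18/10) / ln(30.3/3.33) = 0.5878 / 2.2082 = 0.2662
c = S₁ / A₁^z = 10 / 3.33^0.2662 = 10 / 1.377 = 7.26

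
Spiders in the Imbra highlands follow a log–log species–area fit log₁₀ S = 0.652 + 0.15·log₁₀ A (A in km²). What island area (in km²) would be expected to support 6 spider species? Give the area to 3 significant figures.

6 = 4.487 × A^0.15  ⇒  A^0.15 = 6/4.487 = 1.337
ln A = ln(1.337) / 0.15 = 0.2905 / 0.15 = 1.9365
A = e^1.9365 ≈ 6.934 km²

6.93 km²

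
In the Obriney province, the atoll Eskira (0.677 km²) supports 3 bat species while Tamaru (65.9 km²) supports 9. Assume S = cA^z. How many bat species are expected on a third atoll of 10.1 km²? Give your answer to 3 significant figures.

5.74

z = ln(9/3) / ln(65.9/0.677) = 1.0986 / 4.5782 = 0.2400
c = 3 / 0.677^0.2400 = 3 / 0.9106 = 3.294
S₃ = 3.294 × 10.1^0.2400 = 3.294 × 1.742 ≈ 5.738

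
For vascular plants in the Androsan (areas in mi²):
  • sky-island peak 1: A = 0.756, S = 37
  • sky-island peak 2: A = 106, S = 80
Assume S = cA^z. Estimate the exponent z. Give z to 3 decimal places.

0.156

Taking logs: ln S = ln c + z ln A, so z = (ln S₂ − ln S₁)/(ln A₂ − ln A₁).
z = ln(80/37) / ln(106/0.756) = ln(2.162) / ln(140.2) = 0.7711 / 4.9432 = 0.1560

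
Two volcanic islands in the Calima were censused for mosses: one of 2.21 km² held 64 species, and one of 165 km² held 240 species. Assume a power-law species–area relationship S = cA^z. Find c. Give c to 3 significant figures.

z = ln(S₂/S₁) / ln(A₂/A₁) = ln(240/64) / ln(165/2.21) = 1.3218 / 4.3130 = 0.3065
c = S₁ / A₁^z = 64 / 2.21^0.3065 = 64 / 1.275 = 50.19

50.2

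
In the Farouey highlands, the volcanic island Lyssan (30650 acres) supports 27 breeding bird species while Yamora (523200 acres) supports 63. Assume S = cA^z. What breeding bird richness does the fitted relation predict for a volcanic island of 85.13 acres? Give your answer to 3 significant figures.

z = ln(63/27) / ln(523200/30650) = 0.8473 / 2.8373 = 0.2986
c = 27 / 30650^0.2986 = 27 / 21.87 = 1.235
S₃ = 1.235 × 85.13^0.2986 = 1.235 × 3.77 ≈ 4.656

4.66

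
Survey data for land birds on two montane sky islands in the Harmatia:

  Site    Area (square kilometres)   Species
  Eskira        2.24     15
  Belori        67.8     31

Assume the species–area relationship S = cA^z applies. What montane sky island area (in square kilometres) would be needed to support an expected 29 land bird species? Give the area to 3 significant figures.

49.6 square kilometres

z = ln(31/15) / ln(67.8/2.24) = 0.7259 / 3.4101 = 0.2129
c = 15 / 2.24^0.2129 = 15 / 1.187 = 12.63
A = (29/12.63)^(1/0.2129) ⇒ ln A = ln(2.295)/0.2129 = 3.9033
A = e^3.9033 ≈ 49.56 square kilometres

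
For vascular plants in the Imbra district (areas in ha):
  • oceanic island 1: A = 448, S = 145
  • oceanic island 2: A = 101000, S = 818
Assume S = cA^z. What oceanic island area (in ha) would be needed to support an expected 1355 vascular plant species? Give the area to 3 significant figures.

491000 ha

z = ln(818/145) / ln(101000/448) = 1.7301 / 5.4181 = 0.3193
c = 145 / 448^0.3193 = 145 / 7.025 = 20.64
A = (1355/20.64)^(1/0.3193) ⇒ ln A = ln(65.64)/0.3193 = 13.1034
A = e^13.1034 ≈ 490598 ha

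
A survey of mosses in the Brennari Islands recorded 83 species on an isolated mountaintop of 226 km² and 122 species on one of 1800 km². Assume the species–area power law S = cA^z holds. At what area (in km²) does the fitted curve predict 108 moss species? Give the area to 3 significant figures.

933 km²

z = ln(122/83) / ln(1800/226) = 0.3852 / 2.0750 = 0.1856
c = 83 / 226^0.1856 = 83 / 2.735 = 30.35
A = (108/30.35)^(1/0.1856) ⇒ ln A = ln(3.559)/0.1856 = 6.8389
A = e^6.8389 ≈ 933.5 km²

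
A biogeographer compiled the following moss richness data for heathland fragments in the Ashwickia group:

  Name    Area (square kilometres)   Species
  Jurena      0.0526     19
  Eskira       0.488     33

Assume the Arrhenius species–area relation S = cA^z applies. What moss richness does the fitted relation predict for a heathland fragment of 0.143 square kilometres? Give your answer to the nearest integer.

z = ln(33/19) / ln(0.488/0.0526) = 0.5521 / 2.2276 = 0.2478
c = 19 / 0.0526^0.2478 = 19 / 0.482 = 39.42
S₃ = 39.42 × 0.143^0.2478 = 39.42 × 0.6175 ≈ 24.34

24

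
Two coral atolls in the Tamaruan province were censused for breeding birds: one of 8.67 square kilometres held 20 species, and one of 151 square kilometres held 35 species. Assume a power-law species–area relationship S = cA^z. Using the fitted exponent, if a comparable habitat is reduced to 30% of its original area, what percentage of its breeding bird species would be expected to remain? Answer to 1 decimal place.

z = ln(35/20) / ln(151/8.67) = 0.5596 / 2.8574 = 0.1958
S_new/S_old = (A_new/A_old)^z = 0.3^0.1958 = exp(0.1958 × -1.2040) = 0.7899

79.0%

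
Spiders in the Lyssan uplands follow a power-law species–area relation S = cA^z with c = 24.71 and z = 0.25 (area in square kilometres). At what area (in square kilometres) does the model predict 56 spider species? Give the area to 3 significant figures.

56 = 24.71 × A^0.25  ⇒  A^0.25 = 56/24.71 = 2.266
ln A = ln(2.266) / 0.25 = 0.8181 / 0.25 = 3.2726
A = e^3.2726 ≈ 26.38 square kilometres

26.4 square kilometres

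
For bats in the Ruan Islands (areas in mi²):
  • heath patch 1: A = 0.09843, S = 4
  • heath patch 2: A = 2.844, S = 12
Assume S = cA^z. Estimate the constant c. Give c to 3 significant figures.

z = ln(S₂/S₁) / ln(A₂/A₁) = ln(12/4) / ln(2.844/0.09843) = 1.0986 / 3.3636 = 0.3266
c = S₁ / A₁^z = 4 / 0.09843^0.3266 = 4 / 0.469 = 8.529

8.53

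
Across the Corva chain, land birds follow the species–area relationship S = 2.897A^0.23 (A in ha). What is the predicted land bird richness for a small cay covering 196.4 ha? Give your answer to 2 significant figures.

S = 2.897 × 196.4^0.23
ln S = ln 2.897 + 0.23 × ln 196.4 = 1.0637 + 0.23 × 5.2802 = 2.2781
S = e^2.2781 ≈ 9.758

9.8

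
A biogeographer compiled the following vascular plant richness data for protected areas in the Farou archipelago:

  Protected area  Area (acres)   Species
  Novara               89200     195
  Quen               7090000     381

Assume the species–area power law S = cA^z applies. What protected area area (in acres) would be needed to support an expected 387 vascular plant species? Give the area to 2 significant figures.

z = ln(381/195) / ln(7090000/89200) = 0.6698 / 4.3756 = 0.1531
c = 195 / 89200^0.1531 = 195 / 5.725 = 34.06
A = (387/34.06)^(1/0.1531) ⇒ ln A = ln(11.36)/0.1531 = 15.8763
A = e^15.8763 ≈ 7851934 acres

7900000 acres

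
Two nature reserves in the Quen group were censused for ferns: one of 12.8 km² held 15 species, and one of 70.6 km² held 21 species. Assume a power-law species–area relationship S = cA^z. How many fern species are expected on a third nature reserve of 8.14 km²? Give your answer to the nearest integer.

14

z = ln(21/15) / ln(70.6/12.8) = 0.3365 / 1.7076 = 0.1970
c = 15 / 12.8^0.1970 = 15 / 1.653 = 9.077
S₃ = 9.077 × 8.14^0.1970 = 9.077 × 1.512 ≈ 13.72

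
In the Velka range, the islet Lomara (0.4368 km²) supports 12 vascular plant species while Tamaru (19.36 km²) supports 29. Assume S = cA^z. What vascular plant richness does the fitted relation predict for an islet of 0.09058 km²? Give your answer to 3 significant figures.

z = ln(29/12) / ln(19.36/0.4368) = 0.8824 / 3.7915 = 0.2327
c = 12 / 0.4368^0.2327 = 12 / 0.8247 = 14.55
S₃ = 14.55 × 0.09058^0.2327 = 14.55 × 0.5718 ≈ 8.321

8.32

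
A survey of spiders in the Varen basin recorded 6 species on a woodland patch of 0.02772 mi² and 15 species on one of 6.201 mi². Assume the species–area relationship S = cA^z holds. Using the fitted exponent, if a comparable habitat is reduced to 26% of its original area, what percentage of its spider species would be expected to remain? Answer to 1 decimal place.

z = ln(15/6) / ln(6.201/0.02772) = 0.9163 / 5.4103 = 0.1694
S_new/S_old = (A_new/A_old)^z = 0.26^0.1694 = exp(0.1694 × -1.3471) = 0.796

79.6%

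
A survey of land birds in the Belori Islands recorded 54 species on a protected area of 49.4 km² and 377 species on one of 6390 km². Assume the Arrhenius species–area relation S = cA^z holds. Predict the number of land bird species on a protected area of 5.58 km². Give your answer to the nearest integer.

z = ln(377/54) / ln(6390/49.4) = 1.9433 / 4.8625 = 0.3996
c = 54 / 49.4^0.3996 = 54 / 4.752 = 11.36
S₃ = 11.36 × 5.58^0.3996 = 11.36 × 1.988 ≈ 22.59

23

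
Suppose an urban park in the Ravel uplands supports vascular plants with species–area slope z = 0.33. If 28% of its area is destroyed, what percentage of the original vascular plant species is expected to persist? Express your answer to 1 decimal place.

S_new/S_old = (A_new/A_old)^z = 0.72^0.33
= exp(0.33 × ln 0.72) = exp(0.33 × -0.3285) = exp(-0.1084) ≈ 0.8973

89.7%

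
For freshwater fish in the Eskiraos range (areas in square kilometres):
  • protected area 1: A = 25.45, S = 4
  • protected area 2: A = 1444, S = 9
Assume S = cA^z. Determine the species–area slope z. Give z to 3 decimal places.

Taking logs: ln S = ln c + z ln A, so z = (ln S₂ − ln S₁)/(ln A₂ − ln A₁).
z = ln(9/4) / ln(1444/25.45) = ln(2.25) / ln(56.74) = 0.8109 / 4.0385 = 0.2008

0.201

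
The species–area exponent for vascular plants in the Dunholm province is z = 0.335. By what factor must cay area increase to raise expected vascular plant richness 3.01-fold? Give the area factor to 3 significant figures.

(A₂/A₁)^0.335 = 3.01, so A₂/A₁ = 3.01^(1/0.335) = 3.01^2.985
ln(A₂/A₁) = ln 3.01 / 0.335 = 1.1019 / 0.335 = 3.2894
A₂/A₁ = e^3.2894 ≈ 26.83

26.8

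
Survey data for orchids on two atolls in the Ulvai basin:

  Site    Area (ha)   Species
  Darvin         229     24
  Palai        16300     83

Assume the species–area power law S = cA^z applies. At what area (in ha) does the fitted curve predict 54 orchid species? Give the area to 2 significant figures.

z = ln(83/24) / ln(16300/229) = 1.2408 / 4.2652 = 0.2909
c = 24 / 229^0.2909 = 24 / 4.858 = 4.94
A = (54/4.94)^(1/0.2909) ⇒ ln A = ln(10.93)/0.2909 = 8.2213
A = e^8.2213 ≈ 3719 ha

3700 ha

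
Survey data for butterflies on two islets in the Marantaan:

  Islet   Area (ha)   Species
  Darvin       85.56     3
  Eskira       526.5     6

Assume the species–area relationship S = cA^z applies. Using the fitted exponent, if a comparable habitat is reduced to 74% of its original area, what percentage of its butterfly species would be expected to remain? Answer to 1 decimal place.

z = ln(6/3) / ln(526.5/85.56) = 0.6931 / 1.8170 = 0.3815
S_new/S_old = (A_new/A_old)^z = 0.74^0.3815 = exp(0.3815 × -0.3011) = 0.8915

89.1%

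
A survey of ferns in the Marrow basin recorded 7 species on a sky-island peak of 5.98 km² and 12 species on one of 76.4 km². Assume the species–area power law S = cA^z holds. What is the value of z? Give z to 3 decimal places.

0.212

Taking logs: ln S = ln c + z ln A, so z = (ln S₂ − ln S₁)/(ln A₂ − ln A₁).
z = ln(12/7) / ln(76.4/5.98) = ln(1.714) / ln(12.78) = 0.5390 / 2.5476 = 0.2116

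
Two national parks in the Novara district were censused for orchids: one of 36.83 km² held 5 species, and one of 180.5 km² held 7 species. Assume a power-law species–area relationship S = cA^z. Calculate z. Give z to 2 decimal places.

Taking logs: ln S = ln c + z ln A, so z = (ln S₂ − ln S₁)/(ln A₂ − ln A₁).
z = ln(7/5) / ln(180.5/36.83) = ln(1.4) / ln(4.901) = 0.3365 / 1.5894 = 0.2117

0.21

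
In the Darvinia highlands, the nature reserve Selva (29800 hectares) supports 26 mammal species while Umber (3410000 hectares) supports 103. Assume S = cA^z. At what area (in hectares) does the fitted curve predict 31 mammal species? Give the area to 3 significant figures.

54600 hectares

z = ln(103/26) / ln(3410000/29800) = 1.3766 / 4.7400 = 0.2904
c = 26 / 29800^0.2904 = 26 / 19.93 = 1.305
A = (31/1.305)^(1/0.2904) ⇒ ln A = ln(23.76)/0.2904 = 10.9079
A = e^10.9079 ≈ 54605 hectares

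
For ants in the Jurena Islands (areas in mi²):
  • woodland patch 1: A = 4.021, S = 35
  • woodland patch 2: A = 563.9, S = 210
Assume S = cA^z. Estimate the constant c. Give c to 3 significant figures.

z = ln(S₂/S₁) / ln(A₂/A₁) = ln(210/35) / ln(563.9/4.021) = 1.7918 / 4.9433 = 0.3625
c = S₁ / A₁^z = 35 / 4.021^0.3625 = 35 / 1.656 = 21.14

21.1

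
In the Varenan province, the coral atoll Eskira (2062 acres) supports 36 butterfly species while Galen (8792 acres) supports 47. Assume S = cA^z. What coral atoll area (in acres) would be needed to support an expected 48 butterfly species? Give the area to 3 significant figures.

z = ln(47/36) / ln(8792/2062) = 0.2666 / 1.4502 = 0.1839
c = 36 / 2062^0.1839 = 36 / 4.068 = 8.85
A = (48/8.85)^(1/0.1839) ⇒ ln A = ln(5.424)/0.1839 = 9.1961
A = e^9.1961 ≈ 9859 acres

9860 acres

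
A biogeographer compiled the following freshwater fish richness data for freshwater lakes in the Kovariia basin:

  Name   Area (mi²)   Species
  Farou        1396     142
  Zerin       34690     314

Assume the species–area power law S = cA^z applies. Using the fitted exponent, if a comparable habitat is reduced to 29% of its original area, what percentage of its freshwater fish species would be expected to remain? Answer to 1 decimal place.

z = ln(314/142) / ln(34690/1396) = 0.7936 / 3.2128 = 0.2470
S_new/S_old = (A_new/A_old)^z = 0.29^0.2470 = exp(0.2470 × -1.2379) = 0.7366

73.7%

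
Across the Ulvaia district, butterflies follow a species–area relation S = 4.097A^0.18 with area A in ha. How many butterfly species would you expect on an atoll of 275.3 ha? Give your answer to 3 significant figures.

S = 4.097 × 275.3^0.18 = 4.097 × 2.749 ≈ 11.26

11.3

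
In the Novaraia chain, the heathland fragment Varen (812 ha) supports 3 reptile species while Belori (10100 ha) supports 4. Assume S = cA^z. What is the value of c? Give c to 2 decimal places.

z = ln(S₂/S₁) / ln(A₂/A₁) = ln(4/3) / ln(10100/812) = 0.2877 / 2.5208 = 0.1141
c = S₁ / A₁^z = 3 / 812^0.1141 = 3 / 2.148 = 1.397

1.40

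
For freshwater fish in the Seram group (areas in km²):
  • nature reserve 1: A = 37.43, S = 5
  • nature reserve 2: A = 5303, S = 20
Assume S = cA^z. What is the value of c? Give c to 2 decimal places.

z = ln(S₂/S₁) / ln(A₂/A₁) = ln(20/5) / ln(5303/37.43) = 1.3863 / 4.9536 = 0.2799
c = S₁ / A₁^z = 5 / 37.43^0.2799 = 5 / 2.756 = 1.814

1.81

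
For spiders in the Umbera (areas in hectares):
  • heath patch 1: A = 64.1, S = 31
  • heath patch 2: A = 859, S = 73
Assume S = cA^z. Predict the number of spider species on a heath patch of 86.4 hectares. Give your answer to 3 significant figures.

34.2

z = ln(73/31) / ln(859/64.1) = 0.8565 / 2.5953 = 0.3300
c = 31 / 64.1^0.3300 = 31 / 3.947 = 7.854
S₃ = 7.854 × 86.4^0.3300 = 7.854 × 4.356 ≈ 34.21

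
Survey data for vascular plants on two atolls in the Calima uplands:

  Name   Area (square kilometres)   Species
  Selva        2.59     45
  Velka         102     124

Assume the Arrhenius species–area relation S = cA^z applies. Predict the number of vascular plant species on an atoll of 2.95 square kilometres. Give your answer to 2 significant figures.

47

z = ln(124/45) / ln(102/2.59) = 1.0136 / 3.6733 = 0.2759
c = 45 / 2.59^0.2759 = 45 / 1.3 = 34.61
S₃ = 34.61 × 2.95^0.2759 = 34.61 × 1.348 ≈ 46.65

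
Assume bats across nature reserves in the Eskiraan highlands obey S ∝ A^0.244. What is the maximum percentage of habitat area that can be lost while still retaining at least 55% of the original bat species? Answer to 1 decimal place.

91.4%

Need (A_new/A_old)^0.244 = 0.55, so A_new/A_old = 0.55^(1/0.244) = 0.55^4.098
ln(A_new/A_old) = ln 0.55 / 0.244 = -0.5978 / 0.244 = -2.4502
A_new/A_old = e^-2.4502 ≈ 0.08628
Fraction that can be lost = 1 − 0.08628 = 0.9137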